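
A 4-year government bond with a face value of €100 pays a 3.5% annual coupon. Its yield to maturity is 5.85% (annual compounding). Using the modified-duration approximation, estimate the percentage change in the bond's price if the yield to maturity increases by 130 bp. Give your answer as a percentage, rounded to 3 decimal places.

Periodic yield y = 0.0585. Modified duration first:
  t   CF        PV=CF/(1+0.0585)^t    t·PV
  1         3.50         3.3066         3.3066
  2         3.50         3.1238         6.2476
  3         3.50         2.9512         8.8535
  4       103.50        82.4474       329.7896
  Σ                     91.8290       348.1973
P = 91.8290; D_Mac = 3.79180 yrs; D_mod = 3.79180/(1+0.0585) = 3.58224 yrs.
ΔP/P ≈ -D_mod · Δy = -3.58224 × (+0.013) = -0.046569 = -4.6569%.

-4.657%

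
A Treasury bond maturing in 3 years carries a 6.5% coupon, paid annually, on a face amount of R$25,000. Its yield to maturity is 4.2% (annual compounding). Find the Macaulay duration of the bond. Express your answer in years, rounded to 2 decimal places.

Periodic yield y = 0.042. Discount each cash flow and weight by its year:
  t   CF        PV=CF/(1+0.042)^t    t·PV
  1     1,625.00     1,559.5010     1,559.5010
  2     1,625.00     1,496.6420     2,993.2840
  3    26,625.00    23,533.4966    70,600.4898
  Σ                 26,589.6396    75,153.2748
Price P = Σ PV = 26,589.6396.
Macaulay duration = Σ(t·PV) / P = 75,153.2748 / 26,589.6396 = 2.82641 years.

2.83 years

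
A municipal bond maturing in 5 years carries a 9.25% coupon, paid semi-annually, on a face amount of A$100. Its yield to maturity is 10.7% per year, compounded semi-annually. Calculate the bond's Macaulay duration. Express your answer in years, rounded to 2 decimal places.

4.08 years

Periodic yield y = 0.0535. Discount each cash flow and weight by its period:
  t   CF        PV=CF/(1+0.0535)^t    t·PV
  1        4.625         4.3901         4.3901
  2        4.625         4.1672         8.3344
  3        4.625         3.9556        11.8667
  4        4.625         3.7547        15.0187
  5        4.625         3.5640        17.8201
  6        4.625         3.3830        20.2981
  7        4.625         3.2112        22.4785
  8        4.625         3.0481        24.3851
  9        4.625         2.8933        26.0401
  10     104.625        62.1284       621.2839
  Σ                     94.4957       771.9158
Price P = Σ PV = 94.4957.
Macaulay duration = Σ(t·PV) / P = 771.9158 / 94.4957 = 8.16879 half-year periods.
In years: 8.16879 / 2 = 4.08440 years.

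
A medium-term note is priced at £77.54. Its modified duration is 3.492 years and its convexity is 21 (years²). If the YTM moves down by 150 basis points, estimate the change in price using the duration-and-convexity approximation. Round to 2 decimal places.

+£4.24

Duration effect: -D_mod·Δy = -3.492 × (-0.015) = +0.052380
Convexity effect: ½·C·(Δy)² = 0.5 × 21 × (-0.015)² = +0.0023625
ΔP/P ≈ +0.052380 + 0.0023625 = +0.0547425
ΔP ≈ 77.54 × (+0.0547425) = +4.24473345.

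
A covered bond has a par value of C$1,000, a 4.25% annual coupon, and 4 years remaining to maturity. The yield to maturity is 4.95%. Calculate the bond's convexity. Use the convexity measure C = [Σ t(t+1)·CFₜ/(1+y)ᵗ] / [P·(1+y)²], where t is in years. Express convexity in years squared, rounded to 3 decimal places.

16.702

With y = 0.0495:
  t   CF        PV=CF/(1+0.0495)^t    t·PV        t(t+1)·PV
  1        42.50        40.4955        40.4955          80.9909
  2        42.50        38.5855        77.1710         231.5130
  3        42.50        36.7656       110.2968         441.1871
  4     1,042.50       859.3029     3,437.2117      17,186.0586
  Σ                    975.1495     3,665.1750      17,939.7496
P = 975.1495.
Convexity = Σ t(t+1)·PV / [P·(1+y)²] = 17,939.7496 / (975.1495 × 1.101450) = 16.70245.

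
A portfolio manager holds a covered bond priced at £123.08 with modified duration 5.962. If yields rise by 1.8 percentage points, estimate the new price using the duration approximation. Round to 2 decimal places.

£109.87

Duration approximation: ΔP/P ≈ -D_mod · Δy = -5.962 × (+0.018) = -0.107316.
New price ≈ 123.08 × (1 - 0.107316) = 109.87154672.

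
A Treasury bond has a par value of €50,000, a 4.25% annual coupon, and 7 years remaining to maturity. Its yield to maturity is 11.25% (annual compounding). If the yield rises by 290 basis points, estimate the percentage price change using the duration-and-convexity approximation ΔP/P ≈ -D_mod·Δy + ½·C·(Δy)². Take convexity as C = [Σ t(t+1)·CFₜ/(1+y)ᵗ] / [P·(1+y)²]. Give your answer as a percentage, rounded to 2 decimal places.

-14.07%

With y = 0.1125:
  t   CF        PV=CF/(1+0.1125)^t    t·PV        t(t+1)·PV
  1     2,125.00     1,910.1124     1,910.1124       3,820.2247
  2     2,125.00     1,716.9549     3,433.9099      10,301.7296
  3     2,125.00     1,543.3303     4,629.9908      18,519.9633
  4     2,125.00     1,387.2632     5,549.0527      27,745.2634
  5     2,125.00     1,246.9781     6,234.8906      37,409.3438
  6     2,125.00     1,120.8792     6,725.2753      47,076.9271
  7    52,125.00    24,714.1643   172,999.1504   1,383,993.2036
  Σ                 33,639.6824   201,482.3821   1,528,866.6554
P = 33,639.6824; D_Mac = 5.98943 yrs; D_mod = 5.38375 yrs; C = 36.72127.
Duration effect: -5.38375 × (+0.029) = -0.156129
Convexity effect: 0.5 × 36.72127 × (0.029)² = +0.0154413
ΔP/P ≈ -0.156129 + 0.0154413 = -0.140688 = -14.0688%.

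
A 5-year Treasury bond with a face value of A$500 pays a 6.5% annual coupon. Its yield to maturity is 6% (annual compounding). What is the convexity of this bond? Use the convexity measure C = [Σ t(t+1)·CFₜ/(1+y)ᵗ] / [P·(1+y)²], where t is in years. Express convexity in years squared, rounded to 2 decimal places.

22.69

With y = 0.06:
  t   CF        PV=CF/(1+0.06)^t    t·PV        t(t+1)·PV
  1        32.50        30.6604        30.6604          61.3208
  2        32.50        28.9249        57.8498         173.5493
  3        32.50        27.2876        81.8629         327.4515
  4        32.50        25.7430       102.9722         514.8609
  5       532.50       397.9150     1,989.5749      11,937.4493
  Σ                    510.5309     2,262.9201      13,014.6318
P = 510.5309.
Convexity = Σ t(t+1)·PV / [P·(1+y)²] = 13,014.6318 / (510.5309 × 1.123600) = 22.68810.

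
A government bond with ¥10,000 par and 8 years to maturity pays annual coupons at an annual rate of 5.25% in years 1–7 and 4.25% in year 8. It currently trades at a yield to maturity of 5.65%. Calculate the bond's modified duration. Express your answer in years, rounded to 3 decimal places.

Periodic yield y = 0.0565. First find Macaulay duration:
  t   CF        PV=CF/(1+0.0565)^t    t·PV
  1       525.00       496.9238       496.9238
  2       525.00       470.3491       940.6982
  3       525.00       445.1955     1,335.5866
  4       525.00       421.3872     1,685.5486
  5       525.00       398.8520     1,994.2601
  6       525.00       377.5220     2,265.1322
  7       525.00       357.3327     2,501.3291
  8    10,425.00     6,716.1448    53,729.1586
  Σ                  9,683.7072    64,948.6372
P = 9,683.7072; Macaulay duration = 64,948.6372 / 9,683.7072 = 6.70700 years.
Modified duration = D_Mac / (1 + y) = 6.70700 / 1.0565 = 6.34832 years.

6.348 years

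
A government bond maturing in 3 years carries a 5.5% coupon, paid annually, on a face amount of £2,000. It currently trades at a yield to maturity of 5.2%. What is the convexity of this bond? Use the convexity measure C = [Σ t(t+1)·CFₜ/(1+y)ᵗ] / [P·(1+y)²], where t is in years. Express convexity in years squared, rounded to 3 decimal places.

10.107

With y = 0.052:
  t   CF        PV=CF/(1+0.052)^t    t·PV        t(t+1)·PV
  1       110.00       104.5627       104.5627         209.1255
  2       110.00        99.3942       198.7885         596.3654
  3     2,110.00     1,812.3215     5,436.9644      21,747.8577
  Σ                  2,016.2784     5,740.3156      22,553.3486
P = 2,016.2784.
Convexity = Σ t(t+1)·PV / [P·(1+y)²] = 22,553.3486 / (2,016.2784 × 1.106704) = 10.10716.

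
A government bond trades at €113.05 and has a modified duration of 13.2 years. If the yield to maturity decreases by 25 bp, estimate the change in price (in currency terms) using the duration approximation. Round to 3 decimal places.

Duration approximation: ΔP/P ≈ -D_mod · Δy = -13.2 × (-0.0025) = +0.033000.
ΔP ≈ 113.05 × (+0.033000) = +3.73065.

+€3.731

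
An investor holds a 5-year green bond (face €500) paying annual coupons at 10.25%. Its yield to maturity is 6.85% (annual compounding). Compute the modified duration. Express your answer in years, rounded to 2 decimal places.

3.94 years

Periodic yield y = 0.0685. First find Macaulay duration:
  t   CF        PV=CF/(1+0.0685)^t    t·PV
  1        51.25        47.9644        47.9644
  2        51.25        44.8895        89.7790
  3        51.25        42.0117       126.0351
  4        51.25        39.3184       157.2736
  5       551.25       395.8002     1,979.0008
  Σ                    569.9842     2,400.0530
P = 569.9842; Macaulay duration = 2,400.0530 / 569.9842 = 4.21074 years.
Modified duration = D_Mac / (1 + y) = 4.21074 / 1.0685 = 3.94079 years.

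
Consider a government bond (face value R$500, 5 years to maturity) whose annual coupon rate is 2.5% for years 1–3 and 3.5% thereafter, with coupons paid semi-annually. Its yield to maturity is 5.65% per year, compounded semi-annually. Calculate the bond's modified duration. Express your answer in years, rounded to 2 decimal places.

4.57 years

Periodic yield y = 0.02825. First find Macaulay duration:
  t   CF        PV=CF/(1+0.02825)^t    t·PV
  1         6.25         6.0783         6.0783
  2         6.25         5.9113        11.8226
  3         6.25         5.7489        17.2467
  4         6.25         5.5909        22.3638
  5         6.25         5.4373        27.1867
  6         6.25         5.2880        31.7277
  7         8.75         7.1997        50.3982
  8         8.75         7.0019        56.0155
  9         8.75         6.8096        61.2861
  10      508.75       385.0501     3,850.5010
  Σ                    440.1161     4,134.6266
P = 440.1161; Macaulay duration = 4,134.6266 / 440.1161 = 9.39440 half-year periods = 4.69720 years.
Modified duration = D_Mac / (1 + y) = 4.69720 / 1.02825 = 4.56815 years.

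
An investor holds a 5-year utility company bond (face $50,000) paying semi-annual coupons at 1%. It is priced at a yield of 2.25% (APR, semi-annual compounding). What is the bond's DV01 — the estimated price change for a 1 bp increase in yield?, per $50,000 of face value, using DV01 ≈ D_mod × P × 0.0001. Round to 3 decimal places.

Periodic yield y = 0.01125.
  t   CF        PV=CF/(1+0.01125)^t    t·PV
  1       250.00       247.2188       247.2188
  2       250.00       244.4685       488.9370
  3       250.00       241.7488       725.2465
  4       250.00       239.0594       956.2377
  5       250.00       236.3999     1,181.9996
  6       250.00       233.7700     1,402.6201
  7       250.00       231.1694     1,618.1855
  8       250.00       228.5976     1,828.7811
  9       250.00       226.0545     2,034.4907
  10   50,250.00    44,931.4796   449,314.7957
  Σ                 47,059.9666   459,798.5127
P = 47,059.9666; D_Mac = 9.77048 half-year periods = 4.88524 yrs; D_mod = 4.83089 yrs.
DV01 ≈ 4.83089 × 47,059.9666 × 0.0001 = 22.734166.

$22.734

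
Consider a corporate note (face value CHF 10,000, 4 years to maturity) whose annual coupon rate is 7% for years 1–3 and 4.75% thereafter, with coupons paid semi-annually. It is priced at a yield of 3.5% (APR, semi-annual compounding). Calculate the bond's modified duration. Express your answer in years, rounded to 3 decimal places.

Periodic yield y = 0.0175. First find Macaulay duration:
  t   CF        PV=CF/(1+0.0175)^t    t·PV
  1       350.00       343.9803       343.9803
  2       350.00       338.0642       676.1284
  3       350.00       332.2498       996.7495
  4       350.00       326.5355     1,306.1419
  5       350.00       320.9194     1,604.5969
  6       350.00       315.3999     1,892.3993
  7       237.50       210.3404     1,472.3828
  8    10,237.50     8,910.8385    71,286.7078
  Σ                 11,098.3280    79,579.0871
P = 11,098.3280; Macaulay duration = 79,579.0871 / 11,098.3280 = 7.17037 half-year periods = 3.58518 years.
Modified duration = D_Mac / (1 + y) = 3.58518 / 1.0175 = 3.52352 years.

3.524 years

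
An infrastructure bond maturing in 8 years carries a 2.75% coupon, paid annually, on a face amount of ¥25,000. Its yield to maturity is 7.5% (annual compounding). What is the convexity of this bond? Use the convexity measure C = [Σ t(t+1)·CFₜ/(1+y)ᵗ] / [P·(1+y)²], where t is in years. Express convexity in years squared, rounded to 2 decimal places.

With y = 0.075:
  t   CF        PV=CF/(1+0.075)^t    t·PV        t(t+1)·PV
  1       687.50       639.5349       639.5349       1,279.0698
  2       687.50       594.9162     1,189.8323       3,569.4970
  3       687.50       553.4104     1,660.2312       6,640.9247
  4       687.50       514.8004     2,059.2015      10,296.0073
  5       687.50       478.8841     2,394.4203      14,366.5218
  6       687.50       445.4735     2,672.8413      18,709.8888
  7       687.50       414.3940     2,900.7580      23,206.0637
  8    25,687.50    14,403.0386   115,224.3090   1,037,018.7807
  Σ                 18,044.4520   128,741.1283   1,115,086.7538
P = 18,044.4520.
Convexity = Σ t(t+1)·PV / [P·(1+y)²] = 1,115,086.7538 / (18,044.4520 × 1.155625) = 53.47466.

53.47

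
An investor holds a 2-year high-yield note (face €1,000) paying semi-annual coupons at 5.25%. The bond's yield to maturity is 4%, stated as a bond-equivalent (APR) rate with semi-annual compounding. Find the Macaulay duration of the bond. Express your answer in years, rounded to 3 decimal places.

Periodic yield y = 0.02. Discount each cash flow and weight by its period:
  t   CF        PV=CF/(1+0.02)^t    t·PV
  1        26.25        25.7353        25.7353
  2        26.25        25.2307        50.4614
  3        26.25        24.7360        74.2079
  4     1,026.25       948.0964     3,792.3855
  Σ                  1,023.7983     3,942.7900
Price P = Σ PV = 1,023.7983.
Macaulay duration = Σ(t·PV) / P = 3,942.7900 / 1,023.7983 = 3.85114 half-year periods.
In years: 3.85114 / 2 = 1.92557 years.

1.926 years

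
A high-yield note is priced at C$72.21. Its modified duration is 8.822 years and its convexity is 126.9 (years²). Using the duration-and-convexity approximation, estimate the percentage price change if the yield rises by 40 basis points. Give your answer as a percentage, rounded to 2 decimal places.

-3.43%

Duration effect: -D_mod·Δy = -8.822 × (+0.004) = -0.035288
Convexity effect: ½·C·(Δy)² = 0.5 × 126.9 × (0.004)² = +0.0010152
ΔP/P ≈ -0.035288 + 0.0010152 = -0.0342728
= -3.42728%.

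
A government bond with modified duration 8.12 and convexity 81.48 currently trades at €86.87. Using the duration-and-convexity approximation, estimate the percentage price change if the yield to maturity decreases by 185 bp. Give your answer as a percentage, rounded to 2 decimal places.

Duration effect: -D_mod·Δy = -8.12 × (-0.0185) = +0.150220
Convexity effect: ½·C·(Δy)² = 0.5 × 81.48 × (-0.0185)² = +0.013943265
ΔP/P ≈ +0.150220 + 0.013943265 = +0.164163265
= +16.4163265%.

+16.42%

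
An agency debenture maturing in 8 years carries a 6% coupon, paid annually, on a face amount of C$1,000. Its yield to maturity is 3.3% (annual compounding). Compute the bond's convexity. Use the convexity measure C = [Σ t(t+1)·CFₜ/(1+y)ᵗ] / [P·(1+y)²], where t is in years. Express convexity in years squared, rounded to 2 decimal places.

With y = 0.033:
  t   CF        PV=CF/(1+0.033)^t    t·PV        t(t+1)·PV
  1        60.00        58.0833        58.0833         116.1665
  2        60.00        56.2277       112.4555         337.3664
  3        60.00        54.4315       163.2945         653.1780
  4        60.00        52.6926       210.7706       1,053.8528
  5        60.00        51.0093       255.0467       1,530.2800
  6        60.00        49.3798       296.2788       2,073.9516
  7        60.00        47.8023       334.6163       2,676.9301
  8     1,060.00       817.5292     6,540.2339      58,862.1051
  Σ                  1,187.1558     7,970.7794      67,303.8304
P = 1,187.1558.
Convexity = Σ t(t+1)·PV / [P·(1+y)²] = 67,303.8304 / (1,187.1558 × 1.067089) = 53.12897.

53.13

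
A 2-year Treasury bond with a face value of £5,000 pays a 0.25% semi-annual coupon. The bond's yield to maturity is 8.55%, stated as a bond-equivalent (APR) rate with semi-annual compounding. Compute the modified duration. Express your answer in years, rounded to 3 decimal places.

Periodic yield y = 0.04275. First find Macaulay duration:
  t   CF        PV=CF/(1+0.04275)^t    t·PV
  1         6.25         5.9938         5.9938
  2         6.25         5.7480        11.4961
  3         6.25         5.5124        16.5372
  4     5,006.25     4,234.3986    16,937.5945
  Σ                  4,251.6528    16,971.6215
P = 4,251.6528; Macaulay duration = 16,971.6215 / 4,251.6528 = 3.99177 half-year periods = 1.99589 years.
Modified duration = D_Mac / (1 + y) = 1.99589 / 1.04275 = 1.91406 years.

1.914 years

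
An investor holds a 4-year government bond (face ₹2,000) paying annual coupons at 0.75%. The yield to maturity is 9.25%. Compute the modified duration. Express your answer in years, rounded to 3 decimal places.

3.612 years

Periodic yield y = 0.0925. First find Macaulay duration:
  t   CF        PV=CF/(1+0.0925)^t    t·PV
  1        15.00        13.7300        13.7300
  2        15.00        12.5675        25.1350
  3        15.00        11.5034        34.5103
  4     2,015.00     1,414.4554     5,657.8217
  Σ                  1,452.2563     5,731.1969
P = 1,452.2563; Macaulay duration = 5,731.1969 / 1,452.2563 = 3.94641 years.
Modified duration = D_Mac / (1 + y) = 3.94641 / 1.0925 = 3.61227 years.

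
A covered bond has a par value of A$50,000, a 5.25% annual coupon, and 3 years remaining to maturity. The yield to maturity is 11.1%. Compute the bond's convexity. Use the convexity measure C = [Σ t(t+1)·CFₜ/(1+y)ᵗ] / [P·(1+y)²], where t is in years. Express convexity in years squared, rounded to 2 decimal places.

9.03

With y = 0.111:
  t   CF        PV=CF/(1+0.111)^t    t·PV        t(t+1)·PV
  1     2,625.00     2,362.7363     2,362.7363       4,725.4725
  2     2,625.00     2,126.6753     4,253.3506      12,760.0519
  3    52,625.00    38,375.1364   115,125.4092     460,501.6367
  Σ                 42,864.5480   121,741.4961     477,987.1611
P = 42,864.5480.
Convexity = Σ t(t+1)·PV / [P·(1+y)²] = 477,987.1611 / (42,864.5480 × 1.234321) = 9.03420.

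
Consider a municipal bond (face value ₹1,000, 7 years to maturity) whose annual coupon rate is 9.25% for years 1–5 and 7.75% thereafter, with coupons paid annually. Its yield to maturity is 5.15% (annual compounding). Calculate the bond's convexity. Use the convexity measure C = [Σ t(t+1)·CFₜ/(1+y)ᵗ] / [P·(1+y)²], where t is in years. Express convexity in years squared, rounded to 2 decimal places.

With y = 0.0515:
  t   CF        PV=CF/(1+0.0515)^t    t·PV        t(t+1)·PV
  1        92.50        87.9696        87.9696         175.9391
  2        92.50        83.6610       167.3220         501.9661
  3        92.50        79.5635       238.6905         954.7620
  4        92.50        75.6667       302.6667       1,513.3334
  5        92.50        71.9607       359.8035       2,158.8208
  6        77.50        57.3385       344.0308       2,408.2154
  7     1,077.50       758.1451     5,307.0158      42,456.1263
  Σ                  1,214.3050     6,807.4988      50,169.1633
P = 1,214.3050.
Convexity = Σ t(t+1)·PV / [P·(1+y)²] = 50,169.1633 / (1,214.3050 × 1.105652) = 37.36720.

37.37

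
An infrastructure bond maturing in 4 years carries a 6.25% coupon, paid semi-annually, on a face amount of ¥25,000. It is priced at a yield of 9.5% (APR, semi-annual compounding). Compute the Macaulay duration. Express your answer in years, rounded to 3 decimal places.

3.573 years

Periodic yield y = 0.0475. Discount each cash flow and weight by its period:
  t   CF        PV=CF/(1+0.0475)^t    t·PV
  1       781.25       745.8234       745.8234
  2       781.25       712.0032     1,424.0065
  3       781.25       679.7167     2,039.1501
  4       781.25       648.8942     2,595.5769
  5       781.25       619.4694     3,097.3471
  6       781.25       591.3789     3,548.2735
  7       781.25       564.5622     3,951.9355
  8    25,781.25    17,785.7309   142,285.8472
  Σ                 22,347.5790   159,687.9601
Price P = Σ PV = 22,347.5790.
Macaulay duration = Σ(t·PV) / P = 159,687.9601 / 22,347.5790 = 7.14565 half-year periods.
In years: 7.14565 / 2 = 3.57282 years.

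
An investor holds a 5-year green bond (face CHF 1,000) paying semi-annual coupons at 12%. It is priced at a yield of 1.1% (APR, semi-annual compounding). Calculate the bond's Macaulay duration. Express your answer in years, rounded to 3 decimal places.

4.135 years

Periodic yield y = 0.0055. Discount each cash flow and weight by its period:
  t   CF        PV=CF/(1+0.0055)^t    t·PV
  1        60.00        59.6718        59.6718
  2        60.00        59.3454       118.6908
  3        60.00        59.0208       177.0624
  4        60.00        58.6980       234.7918
  5        60.00        58.3769       291.8844
  6        60.00        58.0576       348.3454
  7        60.00        57.7400       404.1800
  8        60.00        57.4242       459.3933
  9        60.00        57.1101       513.9905
  10    1,060.00     1,003.4255    10,034.2546
  Σ                  1,528.8701    12,642.2649
Price P = Σ PV = 1,528.8701.
Macaulay duration = Σ(t·PV) / P = 12,642.2649 / 1,528.8701 = 8.26903 half-year periods.
In years: 8.26903 / 2 = 4.13451 years.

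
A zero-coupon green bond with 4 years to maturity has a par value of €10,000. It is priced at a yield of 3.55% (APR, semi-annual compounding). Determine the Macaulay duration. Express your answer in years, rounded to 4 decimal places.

A zero-coupon bond has a single cash flow at maturity, so its Macaulay duration equals its maturity: 4 years.
(Equivalently: 8 semi-annual periods ÷ 2 = 4 years.)

4.0000 years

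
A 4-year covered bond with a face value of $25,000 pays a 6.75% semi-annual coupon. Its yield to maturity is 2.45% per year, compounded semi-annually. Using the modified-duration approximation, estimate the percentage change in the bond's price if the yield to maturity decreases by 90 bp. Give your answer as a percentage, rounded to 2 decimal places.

Periodic yield y = 0.01225. Modified duration first:
  t   CF        PV=CF/(1+0.01225)^t    t·PV
  1       843.75       833.5391       833.5391
  2       843.75       823.4519     1,646.9037
  3       843.75       813.4866     2,440.4599
  4       843.75       803.6420     3,214.5681
  5       843.75       793.9166     3,969.5828
  6       843.75       784.3088     4,705.8526
  7       843.75       774.8173     5,423.7208
  8    25,843.75    23,445.1625   187,561.3002
  Σ                 29,072.3248   209,795.9274
P = 29,072.3248; D_Mac = 7.21635 half-year periods = 3.60817 yrs; D_mod = 3.60817/(1+0.01225) = 3.56451 yrs.
ΔP/P ≈ -D_mod · Δy = -3.56451 × (-0.009) = +0.032081 = +3.2081%.

+3.21%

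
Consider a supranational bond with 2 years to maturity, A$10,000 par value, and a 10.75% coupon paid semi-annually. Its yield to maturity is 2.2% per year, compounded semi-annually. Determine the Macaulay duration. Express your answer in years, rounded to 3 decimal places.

1.864 years

Periodic yield y = 0.011. Discount each cash flow and weight by its period:
  t   CF        PV=CF/(1+0.011)^t    t·PV
  1       537.50       531.6518       531.6518
  2       537.50       525.8673     1,051.7346
  3       537.50       520.1457     1,560.4371
  4    10,537.50    10,086.3252    40,345.3007
  Σ                 11,663.9900    43,489.1242
Price P = Σ PV = 11,663.9900.
Macaulay duration = Σ(t·PV) / P = 43,489.1242 / 11,663.9900 = 3.72849 half-year periods.
In years: 3.72849 / 2 = 1.86425 years.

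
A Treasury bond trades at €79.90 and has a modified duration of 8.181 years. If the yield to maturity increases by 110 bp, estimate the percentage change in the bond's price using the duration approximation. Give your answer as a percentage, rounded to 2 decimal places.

-9.00%

Duration approximation: ΔP/P ≈ -D_mod · Δy = -8.181 × (+0.011) = -0.089991.
As a percentage: -8.9991%.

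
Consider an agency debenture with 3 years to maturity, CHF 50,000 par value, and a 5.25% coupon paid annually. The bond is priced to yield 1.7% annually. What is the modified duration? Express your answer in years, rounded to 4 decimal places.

Periodic yield y = 0.017. First find Macaulay duration:
  t   CF        PV=CF/(1+0.017)^t    t·PV
  1     2,625.00     2,581.1209     2,581.1209
  2     2,625.00     2,537.9754     5,075.9507
  3    52,625.00    50,029.8557   150,089.5670
  Σ                 55,148.9520   157,746.6387
P = 55,148.9520; Macaulay duration = 157,746.6387 / 55,148.9520 = 2.86037 years.
Modified duration = D_Mac / (1 + y) = 2.86037 / 1.017 = 2.81256 years.

2.8126 years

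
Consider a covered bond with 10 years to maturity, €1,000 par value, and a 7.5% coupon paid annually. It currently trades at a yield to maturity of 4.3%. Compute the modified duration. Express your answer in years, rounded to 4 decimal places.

Periodic yield y = 0.043. First find Macaulay duration:
  t   CF        PV=CF/(1+0.043)^t    t·PV
  1        75.00        71.9080        71.9080
  2        75.00        68.9434       137.8868
  3        75.00        66.1010       198.3031
  4        75.00        63.3759       253.5035
  5        75.00        60.7631       303.8154
  6        75.00        58.2580       349.5479
  7        75.00        55.8562       390.9931
  8        75.00        53.5534       428.4270
  9        75.00        51.3455       462.1096
  10    1,075.00       705.6111     7,056.1106
  Σ                  1,255.7154     9,652.6050
P = 1,255.7154; Macaulay duration = 9,652.6050 / 1,255.7154 = 7.68694 years.
Modified duration = D_Mac / (1 + y) = 7.68694 / 1.043 = 7.37003 years.

7.3700 years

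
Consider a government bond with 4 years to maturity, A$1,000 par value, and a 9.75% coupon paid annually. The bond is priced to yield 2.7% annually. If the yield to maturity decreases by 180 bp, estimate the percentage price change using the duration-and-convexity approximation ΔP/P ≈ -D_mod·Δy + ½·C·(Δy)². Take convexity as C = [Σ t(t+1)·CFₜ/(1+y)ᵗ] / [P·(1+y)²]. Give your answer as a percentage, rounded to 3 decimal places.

+6.497%

With y = 0.027:
  t   CF        PV=CF/(1+0.027)^t    t·PV        t(t+1)·PV
  1        97.50        94.9367        94.9367         189.8734
  2        97.50        92.4408       184.8816         554.6448
  3        97.50        90.0105       270.0316       1,080.1263
  4     1,097.50       986.5583     3,946.2332      19,731.1660
  Σ                  1,263.9463     4,496.0831      21,555.8105
P = 1,263.9463; D_Mac = 3.55718 yrs; D_mod = 3.46366 yrs; C = 16.16943.
Duration effect: -3.46366 × (-0.018) = +0.062346
Convexity effect: 0.5 × 16.16943 × (-0.018)² = +0.0026194
ΔP/P ≈ +0.062346 + 0.0026194 = +0.064965 = +6.4965%.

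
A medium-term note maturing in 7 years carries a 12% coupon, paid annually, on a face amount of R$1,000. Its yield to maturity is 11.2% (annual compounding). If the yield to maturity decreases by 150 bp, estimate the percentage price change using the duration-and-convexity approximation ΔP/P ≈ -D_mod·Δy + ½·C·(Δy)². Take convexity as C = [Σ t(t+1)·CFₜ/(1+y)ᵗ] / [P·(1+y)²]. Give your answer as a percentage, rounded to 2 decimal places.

+7.28%

With y = 0.112:
  t   CF        PV=CF/(1+0.112)^t    t·PV        t(t+1)·PV
  1       120.00       107.9137       107.9137         215.8273
  2       120.00        97.0447       194.0893         582.2680
  3       120.00        87.2704       261.8112       1,047.2446
  4       120.00        78.4806       313.9222       1,569.6112
  5       120.00        70.5760       352.8802       2,117.2813
  6       120.00        63.4677       380.8060       2,665.6419
  7     1,120.00       532.7022     3,728.9156      29,831.3247
  Σ                  1,037.4552     5,340.3382      38,029.1991
P = 1,037.4552; D_Mac = 5.14754 yrs; D_mod = 4.62908 yrs; C = 29.64410.
Duration effect: -4.62908 × (-0.015) = +0.069436
Convexity effect: 0.5 × 29.64410 × (-0.015)² = +0.0033350
ΔP/P ≈ +0.069436 + 0.0033350 = +0.072771 = +7.2771%.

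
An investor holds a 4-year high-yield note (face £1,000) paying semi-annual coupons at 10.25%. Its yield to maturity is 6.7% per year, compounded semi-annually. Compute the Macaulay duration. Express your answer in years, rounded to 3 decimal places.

Periodic yield y = 0.0335. Discount each cash flow and weight by its period:
  t   CF        PV=CF/(1+0.0335)^t    t·PV
  1        51.25        49.5888        49.5888
  2        51.25        47.9814        95.9628
  3        51.25        46.4261       139.2784
  4        51.25        44.9213       179.6850
  5        51.25        43.4652       217.3259
  6        51.25        42.0563       252.3378
  7        51.25        40.6931       284.8515
  8     1,051.25       807.6481     6,461.1846
  Σ                  1,122.7802     7,680.2147
Price P = Σ PV = 1,122.7802.
Macaulay duration = Σ(t·PV) / P = 7,680.2147 / 1,122.7802 = 6.84035 half-year periods.
In years: 6.84035 / 2 = 3.42018 years.

3.420 years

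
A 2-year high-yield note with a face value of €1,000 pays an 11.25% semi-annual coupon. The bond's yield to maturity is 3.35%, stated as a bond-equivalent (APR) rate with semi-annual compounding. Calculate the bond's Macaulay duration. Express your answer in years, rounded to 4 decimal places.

Periodic yield y = 0.01675. Discount each cash flow and weight by its period:
  t   CF        PV=CF/(1+0.01675)^t    t·PV
  1        56.25        55.3233        55.3233
  2        56.25        54.4119       108.8239
  3        56.25        53.5155       160.5466
  4     1,056.25       988.3483     3,953.3930
  Σ                  1,151.5991     4,278.0868
Price P = Σ PV = 1,151.5991.
Macaulay duration = Σ(t·PV) / P = 4,278.0868 / 1,151.5991 = 3.71491 half-year periods.
In years: 3.71491 / 2 = 1.85745 years.

1.8575 years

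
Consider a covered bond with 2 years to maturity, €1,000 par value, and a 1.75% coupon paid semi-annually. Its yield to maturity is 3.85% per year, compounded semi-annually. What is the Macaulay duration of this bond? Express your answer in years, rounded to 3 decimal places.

1.974 years

Periodic yield y = 0.01925. Discount each cash flow and weight by its period:
  t   CF        PV=CF/(1+0.01925)^t    t·PV
  1         8.75         8.5847         8.5847
  2         8.75         8.4226        16.8452
  3         8.75         8.2635        24.7906
  4     1,008.75       934.6751     3,738.7003
  Σ                    959.9460     3,788.9209
Price P = Σ PV = 959.9460.
Macaulay duration = Σ(t·PV) / P = 3,788.9209 / 959.9460 = 3.94701 half-year periods.
In years: 3.94701 / 2 = 1.97351 years.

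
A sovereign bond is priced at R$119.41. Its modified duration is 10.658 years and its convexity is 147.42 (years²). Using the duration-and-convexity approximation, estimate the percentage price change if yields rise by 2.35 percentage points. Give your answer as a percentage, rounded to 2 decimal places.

-20.98%

Duration effect: -D_mod·Δy = -10.658 × (+0.0235) = -0.250463
Convexity effect: ½·C·(Δy)² = 0.5 × 147.42 × (0.0235)² = +0.0407063475
ΔP/P ≈ -0.250463 + 0.0407063475 = -0.2097566525
= -20.97566525%.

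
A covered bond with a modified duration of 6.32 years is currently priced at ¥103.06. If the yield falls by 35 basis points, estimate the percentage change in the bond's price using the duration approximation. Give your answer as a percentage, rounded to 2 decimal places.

Duration approximation: ΔP/P ≈ -D_mod · Δy = -6.32 × (-0.0035) = +0.022120.
As a percentage: +2.2120%.

+2.21%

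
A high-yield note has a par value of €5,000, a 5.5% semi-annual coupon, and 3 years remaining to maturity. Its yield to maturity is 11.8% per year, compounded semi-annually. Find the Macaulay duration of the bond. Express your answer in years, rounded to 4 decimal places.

2.7858 years

Periodic yield y = 0.059. Discount each cash flow and weight by its period:
  t   CF        PV=CF/(1+0.059)^t    t·PV
  1       137.50       129.8395       129.8395
  2       137.50       122.6057       245.2115
  3       137.50       115.7750       347.3250
  4       137.50       109.3248       437.2994
  5       137.50       103.2340       516.1702
  6     5,137.50     3,642.3030    21,853.8181
  Σ                  4,223.0821    23,529.6636
Price P = Σ PV = 4,223.0821.
Macaulay duration = Σ(t·PV) / P = 23,529.6636 / 4,223.0821 = 5.57168 half-year periods.
In years: 5.57168 / 2 = 2.78584 years.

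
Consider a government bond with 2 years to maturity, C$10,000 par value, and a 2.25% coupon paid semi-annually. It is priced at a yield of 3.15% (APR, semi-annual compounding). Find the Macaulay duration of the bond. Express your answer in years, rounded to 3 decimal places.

Periodic yield y = 0.01575. Discount each cash flow and weight by its period:
  t   CF        PV=CF/(1+0.01575)^t    t·PV
  1       112.50       110.7556       110.7556
  2       112.50       109.0382       218.0765
  3       112.50       107.3475       322.0426
  4    10,112.50     9,499.7289    37,998.9155
  Σ                  9,826.8702    38,649.7902
Price P = Σ PV = 9,826.8702.
Macaulay duration = Σ(t·PV) / P = 38,649.7902 / 9,826.8702 = 3.93307 half-year periods.
In years: 3.93307 / 2 = 1.96654 years.

1.967 years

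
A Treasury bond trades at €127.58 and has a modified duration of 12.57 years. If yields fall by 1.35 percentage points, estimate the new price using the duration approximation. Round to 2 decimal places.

€149.23

Duration approximation: ΔP/P ≈ -D_mod · Δy = -12.57 × (-0.0135) = +0.169695.
New price ≈ 127.58 × (1 + 0.169695) = 149.2296881.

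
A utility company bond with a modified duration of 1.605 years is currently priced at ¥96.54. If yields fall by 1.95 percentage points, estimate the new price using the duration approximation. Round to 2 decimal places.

¥99.56

Duration approximation: ΔP/P ≈ -D_mod · Δy = -1.605 × (-0.0195) = +0.0312975.
New price ≈ 96.54 × (1 + 0.0312975) = 99.56146065.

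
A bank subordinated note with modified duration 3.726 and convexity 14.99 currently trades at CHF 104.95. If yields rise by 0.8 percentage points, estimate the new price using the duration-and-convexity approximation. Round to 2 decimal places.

Duration effect: -D_mod·Δy = -3.726 × (+0.008) = -0.029808
Convexity effect: ½·C·(Δy)² = 0.5 × 14.99 × (0.008)² = +0.00047968
ΔP/P ≈ -0.029808 + 0.00047968 = -0.02932832
New price ≈ 104.95 × (1 - 0.02932832) = 101.871992816.

CHF 101.87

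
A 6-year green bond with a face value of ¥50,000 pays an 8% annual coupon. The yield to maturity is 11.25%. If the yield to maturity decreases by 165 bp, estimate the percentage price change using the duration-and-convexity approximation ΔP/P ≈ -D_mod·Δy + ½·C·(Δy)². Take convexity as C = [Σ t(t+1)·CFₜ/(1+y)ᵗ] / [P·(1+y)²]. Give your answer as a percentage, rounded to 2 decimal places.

+7.63%

With y = 0.1125:
  t   CF        PV=CF/(1+0.1125)^t    t·PV        t(t+1)·PV
  1     4,000.00     3,595.5056     3,595.5056       7,191.0112
  2     4,000.00     3,231.9152     6,463.8303      19,391.4910
  3     4,000.00     2,905.0923     8,715.2768      34,861.1074
  4     4,000.00     2,611.3189    10,445.2756      52,226.3781
  5     4,000.00     2,347.2529    11,736.2647      70,417.5884
  6    54,000.00    28,483.5189   170,901.1135   1,196,307.7943
  Σ                 43,174.6038   211,857.2666   1,380,395.3704
P = 43,174.6038; D_Mac = 4.90699 yrs; D_mod = 4.41078 yrs; C = 25.83301.
Duration effect: -4.41078 × (-0.0165) = +0.072778
Convexity effect: 0.5 × 25.83301 × (-0.0165)² = +0.0035165
ΔP/P ≈ +0.072778 + 0.0035165 = +0.076294 = +7.6294%.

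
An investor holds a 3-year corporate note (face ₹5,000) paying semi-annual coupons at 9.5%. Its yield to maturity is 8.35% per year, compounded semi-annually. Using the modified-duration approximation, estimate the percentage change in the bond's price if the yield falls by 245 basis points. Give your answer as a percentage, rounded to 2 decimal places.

+6.32%

Periodic yield y = 0.04175. Modified duration first:
  t   CF        PV=CF/(1+0.04175)^t    t·PV
  1       237.50       227.9818       227.9818
  2       237.50       218.8450       437.6900
  3       237.50       210.0744       630.2231
  4       237.50       201.6553       806.6211
  5       237.50       193.5736       967.8679
  6     5,237.50     4,097.7266    24,586.3597
  Σ                  5,149.8566    27,656.7435
P = 5,149.8566; D_Mac = 5.37039 half-year periods = 2.68520 yrs; D_mod = 2.68520/(1+0.04175) = 2.57758 yrs.
ΔP/P ≈ -D_mod · Δy = -2.57758 × (-0.0245) = +0.063151 = +6.3151%.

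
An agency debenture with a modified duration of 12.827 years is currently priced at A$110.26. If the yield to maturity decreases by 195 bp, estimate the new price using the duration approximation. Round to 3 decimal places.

Duration approximation: ΔP/P ≈ -D_mod · Δy = -12.827 × (-0.0195) = +0.2501265.
New price ≈ 110.26 × (1 + 0.2501265) = 137.83894789.

A$137.839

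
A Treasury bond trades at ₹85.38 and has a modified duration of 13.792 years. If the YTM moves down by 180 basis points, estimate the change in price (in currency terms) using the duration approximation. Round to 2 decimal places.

+₹21.20

Duration approximation: ΔP/P ≈ -D_mod · Δy = -13.792 × (-0.018) = +0.248256.
ΔP ≈ 85.38 × (+0.248256) = +21.19609728.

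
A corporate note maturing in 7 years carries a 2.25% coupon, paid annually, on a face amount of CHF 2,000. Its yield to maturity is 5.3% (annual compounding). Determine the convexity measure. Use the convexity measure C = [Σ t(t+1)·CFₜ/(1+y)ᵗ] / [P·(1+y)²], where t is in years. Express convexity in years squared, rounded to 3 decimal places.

45.743

With y = 0.053:
  t   CF        PV=CF/(1+0.053)^t    t·PV        t(t+1)·PV
  1        45.00        42.7350        42.7350          85.4701
  2        45.00        40.5841        81.1682         243.5045
  3        45.00        38.5414       115.6242         462.4967
  4        45.00        36.6015       146.4060         732.0302
  5        45.00        34.7593       173.7964       1,042.7781
  6        45.00        33.0098       198.0585       1,386.4097
  7     2,045.00     1,424.6058     9,972.2407      79,777.9259
  Σ                  1,650.8369    10,730.0291      83,730.6152
P = 1,650.8369.
Convexity = Σ t(t+1)·PV / [P·(1+y)²] = 83,730.6152 / (1,650.8369 × 1.108809) = 45.74287.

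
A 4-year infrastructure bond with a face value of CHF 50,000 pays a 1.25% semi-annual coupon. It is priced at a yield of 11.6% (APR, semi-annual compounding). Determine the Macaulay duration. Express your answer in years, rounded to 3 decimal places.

Periodic yield y = 0.058. Discount each cash flow and weight by its period:
  t   CF        PV=CF/(1+0.058)^t    t·PV
  1       312.50       295.3686       295.3686
  2       312.50       279.1764       558.3528
  3       312.50       263.8718       791.6155
  4       312.50       249.4063       997.6250
  5       312.50       235.7337     1,178.6685
  6       312.50       222.8107     1,336.8641
  7       312.50       210.5961     1,474.1728
  8    50,312.50    32,047.2343   256,377.8747
  Σ                 33,804.1979   263,010.5421
Price P = Σ PV = 33,804.1979.
Macaulay duration = Σ(t·PV) / P = 263,010.5421 / 33,804.1979 = 7.78041 half-year periods.
In years: 7.78041 / 2 = 3.89021 years.

3.890 years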